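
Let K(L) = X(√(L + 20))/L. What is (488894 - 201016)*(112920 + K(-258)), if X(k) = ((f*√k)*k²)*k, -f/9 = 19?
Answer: 32507183760 - 1952676474*238^(¾)*I^(3/2)/43 ≈ 3.4453e+10 - 1.9457e+9*I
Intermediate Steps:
f = -171 (f = -9*19 = -171)
X(k) = -171*k^(7/2) (X(k) = ((-171*√k)*k²)*k = (-171*k^(5/2))*k = -171*k^(7/2))
K(L) = -171*(20 + L)^(7/4)/L (K(L) = (-171*(L + 20)^(7/4))/L = (-171*(20 + L)^(7/4))/L = -171*(20 + L)^(7/4)/L)
(488894 - 201016)*(112920 + K(-258)) = (488894 - 201016)*(112920 - 171*(20 - 258)^(7/4)/(-258)) = 287878*(112920 - 171*(-1/258)*(-238)^(7/4)) = 287878*(112920 - 171*(-1/258)*(-238*(-238)^(¾))) = 287878*(112920 - 6783*(-238)^(¾)/43) = 32507183760 - 1952676474*(-238)^(¾)/43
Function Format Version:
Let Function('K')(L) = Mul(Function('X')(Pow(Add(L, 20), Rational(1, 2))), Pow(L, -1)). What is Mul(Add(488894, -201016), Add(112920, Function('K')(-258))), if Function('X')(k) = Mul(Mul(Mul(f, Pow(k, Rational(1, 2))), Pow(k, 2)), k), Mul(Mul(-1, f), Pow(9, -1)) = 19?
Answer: Add(32507183760, Mul(Rational(-1952676474, 43), Pow(238, Rational(3, 4)), Pow(I, Rational(3, 2)))) ≈ Add(3.4453e+10, Mul(-1.9457e+9, I))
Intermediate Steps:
f = -171 (f = Mul(-9, 19) = -171)
Function('X')(k) = Mul(-171, Pow(k, Rational(7, 2))) (Function('X')(k) = Mul(Mul(Mul(-171, Pow(k, Rational(1, 2))), Pow(k, 2)), k) = Mul(Mul(-171, Pow(k, Rational(5, 2))), k) = Mul(-171, Pow(k, Rational(7, 2))))
Function('K')(L) = Mul(-171, Pow(L, -1), Pow(Add(20, L), Rational(7, 4))) (Function('K')(L) = Mul(Mul(-171, Pow(Pow(Add(L, 20), Rational(1, 2)), Rational(7, 2))), Pow(L, -1)) = Mul(Mul(-171, Pow(Pow(Add(20, L), Rational(1, 2)), Rational(7, 2))), Pow(L, -1)) = Mul(Mul(-171, Pow(Add(20, L), Rational(7, 4))), Pow(L, -1)) = Mul(-171, Pow(L, -1), Pow(Add(20, L), Rational(7, 4))))
Mul(Add(488894, -201016), Add(112920, Function('K')(-258))) = Mul(Add(488894, -201016), Add(112920, Mul(-171, Pow(-258, -1), Pow(Add(20, -258), Rational(7, 4))))) = Mul(287878, Add(112920, Mul(-171, Rational(-1, 258), Pow(-238, Rational(7, 4))))) = Mul(287878, Add(112920, Mul(-171, Rational(-1, 258), Mul(-238, Pow(-238, Rational(3, 4)))))) = Mul(287878, Add(112920, Mul(Rational(-6783, 43), Pow(-238, Rational(3, 4))))) = Add(32507183760, Mul(Rational(-1952676474, 43), Pow(-238, Rational(3, 4))))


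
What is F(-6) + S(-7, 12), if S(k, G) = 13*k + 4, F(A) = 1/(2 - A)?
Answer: -695/8 ≈ -86.875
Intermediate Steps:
S(k, G) = 4 + 13*k
F(-6) + S(-7, 12) = -1/(-2 - 6) + (4 + 13*(-7)) = -1/(-8) + (4 - 91) = -1*(-⅛) - 87 = ⅛ - 87 = -695/8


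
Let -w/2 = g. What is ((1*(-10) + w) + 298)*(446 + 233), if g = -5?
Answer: 202342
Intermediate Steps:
w = 10 (w = -2*(-5) = 10)
((1*(-10) + w) + 298)*(446 + 233) = ((1*(-10) + 10) + 298)*(446 + 233) = ((-10 + 10) + 298)*679 = (0 + 298)*679 = 298*679 = 202342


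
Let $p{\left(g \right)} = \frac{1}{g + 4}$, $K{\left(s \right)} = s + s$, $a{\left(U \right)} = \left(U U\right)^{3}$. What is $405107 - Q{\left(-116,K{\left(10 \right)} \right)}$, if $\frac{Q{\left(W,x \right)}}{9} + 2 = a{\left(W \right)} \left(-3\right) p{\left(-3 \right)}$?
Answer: $65782701121157$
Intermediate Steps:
$a{\left(U \right)} = U^{6}$ ($a{\left(U \right)} = \left(U^{2}\right)^{3} = U^{6}$)
$K{\left(s \right)} = 2 s$
$p{\left(g \right)} = \frac{1}{4 + g}$
$Q{\left(W,x \right)} = -18 - 27 W^{6}$ ($Q{\left(W,x \right)} = -18 + 9 \frac{W^{6} \left(-3\right)}{4 - 3} = -18 + 9 \frac{\left(-3\right) W^{6}}{1} = -18 + 9 - 3 W^{6} \cdot 1 = -18 + 9 \left(- 3 W^{6}\right) = -18 - 27 W^{6}$)
$405107 - Q{\left(-116,K{\left(10 \right)} \right)} = 405107 - \left(-18 - 27 \left(-116\right)^{6}\right) = 405107 - \left(-18 - 65782700716032\right) = 405107 - -65782700716050 = 405107 + 65782700716050 = 65782701121157$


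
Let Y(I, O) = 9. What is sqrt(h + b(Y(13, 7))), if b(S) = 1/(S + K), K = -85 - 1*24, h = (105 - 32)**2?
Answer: 27*sqrt(731)/10 ≈ 73.000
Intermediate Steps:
h = 5329 (h = 73**2 = 5329)
K = -109 (K = -85 - 24 = -109)
b(S) = 1/(-109 + S) (b(S) = 1/(S - 109) = 1/(-109 + S))
sqrt(h + b(Y(13, 7))) = sqrt(5329 + 1/(-109 + 9)) = sqrt(5329 + 1/(-100)) = sqrt(5329 - 1/100) = sqrt(532899/100) = 27*sqrt(731)/10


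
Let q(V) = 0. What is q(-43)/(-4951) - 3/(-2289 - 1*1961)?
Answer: 3/4250 ≈ 0.00070588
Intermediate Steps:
q(-43)/(-4951) - 3/(-2289 - 1*1961) = 0/(-4951) - 3/(-2289 - 1*1961) = 0*(-1/4951) - 3/(-2289 - 1961) = 0 - 3/(-4250) = 0 - 3*(-1/4250) = 0 + 3/4250 = 3/4250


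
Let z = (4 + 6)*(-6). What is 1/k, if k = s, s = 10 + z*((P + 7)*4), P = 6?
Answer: -1/3110 ≈ -0.00032154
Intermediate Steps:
z = -60 (z = 10*(-6) = -60)
s = -3110 (s = 10 - 60*(6 + 7)*4 = 10 - 780*4 = 10 - 60*52 = 10 - 3120 = -3110)
k = -3110
1/k = 1/(-3110) = -1/3110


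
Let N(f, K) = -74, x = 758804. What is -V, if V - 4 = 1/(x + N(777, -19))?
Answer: -3034921/758730 ≈ -4.0000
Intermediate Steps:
V = 3034921/758730 (V = 4 + 1/(758804 - 74) = 4 + 1/758730 = 3034921/758730 ≈ 4.0000)
-V = -1*3034921/758730 = -3034921/758730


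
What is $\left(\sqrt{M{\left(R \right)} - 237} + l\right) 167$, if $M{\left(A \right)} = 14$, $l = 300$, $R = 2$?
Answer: $50100 + 167 i \sqrt{223} \approx 50100.0 + 2493.8 i$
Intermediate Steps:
$\left(\sqrt{M{\left(R \right)} - 237} + l\right) 167 = \left(\sqrt{14 - 237} + 300\right) 167 = \left(\sqrt{-223} + 300\right) 167 = \left(i \sqrt{223} + 300\right) 167 = \left(300 + i \sqrt{223}\right) 167 = 50100 + 167 i \sqrt{223}$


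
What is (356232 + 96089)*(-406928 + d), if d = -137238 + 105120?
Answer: -198589725766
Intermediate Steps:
d = -32118
(356232 + 96089)*(-406928 + d) = (356232 + 96089)*(-406928 - 32118) = 452321*(-439046) = -198589725766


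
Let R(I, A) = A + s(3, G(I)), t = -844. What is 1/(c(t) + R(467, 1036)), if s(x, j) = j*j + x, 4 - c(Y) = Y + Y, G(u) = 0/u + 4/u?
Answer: 218089/595601075 ≈ 0.00036617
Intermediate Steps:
G(u) = 4/u (G(u) = 0 + 4/u = 4/u)
c(Y) = 4 - 2*Y (c(Y) = 4 - (Y + Y) = 4 - 2*Y)
s(x, j) = x + j² (s(x, j) = j² + x = x + j²)
R(I, A) = 3 + A + 16/I² (R(I, A) = A + (3 + (4/I)²) = A + (3 + 16/I²) = 3 + A + 16/I²)
1/(c(t) + R(467, 1036)) = 1/((4 - 2*(-844)) + (3 + 1036 + 16/467²)) = 1/((4 + 1688) + (3 + 1036 + 16*(1/218089))) = 1/(1692 + (3 + 1036 + 16/218089)) = 1/(1692 + 226594487/218089) = 1/(595601075/218089) = 218089/595601075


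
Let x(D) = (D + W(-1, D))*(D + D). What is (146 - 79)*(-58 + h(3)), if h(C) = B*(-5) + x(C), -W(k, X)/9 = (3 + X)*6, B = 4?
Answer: -134268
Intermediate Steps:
W(k, X) = -162 - 54*X (W(k, X) = -9*(3 + X)*6 = -9*(18 + 6*X) = -162 - 54*X)
x(D) = 2*D*(-162 - 53*D) (x(D) = (D + (-162 - 54*D))*(D + D) = (-162 - 53*D)*(2*D) = 2*D*(-162 - 53*D))
h(C) = -20 - 2*C*(162 + 53*C) (h(C) = 4*(-5) - 2*C*(162 + 53*C) = -20 - 2*C*(162 + 53*C))
(146 - 79)*(-58 + h(3)) = (146 - 79)*(-58 + (-20 - 2*3*(162 + 53*3))) = 67*(-58 + (-20 - 2*3*(162 + 159))) = 67*(-58 + (-20 - 2*3*321)) = 67*(-58 + (-20 - 1926)) = 67*(-58 - 1946) = 67*(-2004) = -134268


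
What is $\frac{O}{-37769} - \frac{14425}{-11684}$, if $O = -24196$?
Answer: $\frac{827523889}{441292996} \approx 1.8752$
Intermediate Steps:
$\frac{O}{-37769} - \frac{14425}{-11684} = - \frac{24196}{-37769} - \frac{14425}{-11684} = \left(-24196\right) \left(- \frac{1}{37769}\right) - - \frac{14425}{11684} = \frac{24196}{37769} + \frac{14425}{11684} = \frac{827523889}{441292996}$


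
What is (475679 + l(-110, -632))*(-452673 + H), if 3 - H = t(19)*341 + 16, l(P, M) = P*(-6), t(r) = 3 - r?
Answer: -213033090970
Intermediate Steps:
l(P, M) = -6*P
H = 5443 (H = 3 - ((3 - 1*19)*341 + 16) = 3 - ((3 - 19)*341 + 16) = 3 - (-16*341 + 16) = 3 - (-5456 + 16) = 3 - 1*(-5440) = 3 + 5440 = 5443)
(475679 + l(-110, -632))*(-452673 + H) = (475679 - 6*(-110))*(-452673 + 5443) = (475679 + 660)*(-447230) = 476339*(-447230) = -213033090970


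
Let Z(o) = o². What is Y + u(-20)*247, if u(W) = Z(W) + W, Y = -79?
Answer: 93781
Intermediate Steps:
u(W) = W + W² (u(W) = W² + W = W + W²)
Y + u(-20)*247 = -79 - 20*(1 - 20)*247 = -79 - 20*(-19)*247 = -79 + 380*247 = -79 + 93860 = 93781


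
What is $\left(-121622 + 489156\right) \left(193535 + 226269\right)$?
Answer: $154292243336$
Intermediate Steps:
$\left(-121622 + 489156\right) \left(193535 + 226269\right) = 367534 \cdot 419804 = 154292243336$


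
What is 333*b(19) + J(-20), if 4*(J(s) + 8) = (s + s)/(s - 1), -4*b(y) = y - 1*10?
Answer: -63569/84 ≈ -756.77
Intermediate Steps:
b(y) = 5/2 - y/4 (b(y) = -(y - 1*10)/4 = -(y - 10)/4 = -(-10 + y)/4 = 5/2 - y/4)
J(s) = -8 + s/(2*(-1 + s)) (J(s) = -8 + ((s + s)/(s - 1))/4 = -8 + ((2*s)/(-1 + s))/4 = -8 + (2*s/(-1 + s))/4 = -8 + s/(2*(-1 + s)))
333*b(19) + J(-20) = 333*(5/2 - ¼*19) + (16 - 15*(-20))/(2*(-1 - 20)) = 333*(5/2 - 19/4) + (½)*(16 + 300)/(-21) = 333*(-9/4) + (½)*(-1/21)*316 = -2997/4 - 158/21 = -63569/84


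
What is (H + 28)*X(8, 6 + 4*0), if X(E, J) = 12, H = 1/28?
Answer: 2355/7 ≈ 336.43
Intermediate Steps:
H = 1/28 ≈ 0.035714
(H + 28)*X(8, 6 + 4*0) = (1/28 + 28)*12 = (785/28)*12 = 2355/7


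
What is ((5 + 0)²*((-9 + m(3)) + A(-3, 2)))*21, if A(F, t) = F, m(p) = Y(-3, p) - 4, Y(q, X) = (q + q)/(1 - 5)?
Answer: -15225/2 ≈ -7612.5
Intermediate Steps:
Y(q, X) = -q/2 (Y(q, X) = (2*q)/(-4) = (2*q)*(-¼) = -q/2)
m(p) = -5/2 (m(p) = -½*(-3) - 4 = 3/2 - 4 = -5/2)
((5 + 0)²*((-9 + m(3)) + A(-3, 2)))*21 = ((5 + 0)²*((-9 - 5/2) - 3))*21 = (5²*(-23/2 - 3))*21 = (25*(-29/2))*21 = -725/2*21 = -15225/2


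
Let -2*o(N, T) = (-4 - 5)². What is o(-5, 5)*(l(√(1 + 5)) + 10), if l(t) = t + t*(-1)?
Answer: -405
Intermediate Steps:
l(t) = 0 (l(t) = t - t = 0)
o(N, T) = -81/2 (o(N, T) = -(-4 - 5)²/2 = -½*(-9)² = -½*81 = -81/2)
o(-5, 5)*(l(√(1 + 5)) + 10) = -81*(0 + 10)/2 = -81/2*10 = -405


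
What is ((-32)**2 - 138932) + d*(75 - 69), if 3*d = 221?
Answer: -137466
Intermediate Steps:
d = 221/3 (d = (1/3)*221 = 221/3 ≈ 73.667)
((-32)**2 - 138932) + d*(75 - 69) = ((-32)**2 - 138932) + 221*(75 - 69)/3 = (1024 - 138932) + (221/3)*6 = -137908 + 442 = -137466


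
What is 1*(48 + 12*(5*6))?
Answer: 408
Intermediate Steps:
1*(48 + 12*(5*6)) = 1*(48 + 12*30) = 1*(48 + 360) = 1*408 = 408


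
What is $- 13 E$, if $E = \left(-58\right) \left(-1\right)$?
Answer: $-754$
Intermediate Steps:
$E = 58$
$- 13 E = \left(-13\right) 58 = -754$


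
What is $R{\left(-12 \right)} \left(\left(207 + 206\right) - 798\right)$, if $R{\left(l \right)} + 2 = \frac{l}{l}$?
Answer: $385$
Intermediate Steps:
$R{\left(l \right)} = -1$ ($R{\left(l \right)} = -2 + \frac{l}{l} = -2 + 1 = -1$)
$R{\left(-12 \right)} \left(\left(207 + 206\right) - 798\right) = - (\left(207 + 206\right) - 798) = - (413 - 798) = \left(-1\right) \left(-385\right) = 385$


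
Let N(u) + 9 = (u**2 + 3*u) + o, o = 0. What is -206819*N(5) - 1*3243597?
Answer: -9654986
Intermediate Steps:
N(u) = -9 + u**2 + 3*u (N(u) = -9 + ((u**2 + 3*u) + 0) = -9 + (u**2 + 3*u) = -9 + u**2 + 3*u)
-206819*N(5) - 1*3243597 = -206819*(-9 + 5**2 + 3*5) - 1*3243597 = -206819*(-9 + 25 + 15) - 3243597 = -206819*31 - 3243597 = -6411389 - 3243597 = -9654986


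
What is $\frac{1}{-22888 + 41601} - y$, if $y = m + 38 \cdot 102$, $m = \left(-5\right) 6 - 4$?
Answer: $- \frac{71895345}{18713} \approx -3842.0$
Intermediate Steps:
$m = -34$ ($m = -30 - 4 = -34$)
$y = 3842$ ($y = -34 + 38 \cdot 102 = -34 + 3876 = 3842$)
$\frac{1}{-22888 + 41601} - y = \frac{1}{-22888 + 41601} - 3842 = \frac{1}{18713} - 3842 = - \frac{71895345}{18713}$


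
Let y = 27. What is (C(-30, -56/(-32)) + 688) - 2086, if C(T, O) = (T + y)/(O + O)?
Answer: -9792/7 ≈ -1398.9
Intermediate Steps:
C(T, O) = (27 + T)/(2*O) (C(T, O) = (T + 27)/(O + O) = (27 + T)/((2*O)) = (27 + T)*(1/(2*O)) = (27 + T)/(2*O))
(C(-30, -56/(-32)) + 688) - 2086 = ((27 - 30)/(2*((-56/(-32)))) + 688) - 2086 = ((1/2)*(-3)/(-56*(-1/32)) + 688) - 2086 = ((1/2)*(-3)/(7/4) + 688) - 2086 = ((1/2)*(4/7)*(-3) + 688) - 2086 = (-6/7 + 688) - 2086 = 4810/7 - 2086 = -9792/7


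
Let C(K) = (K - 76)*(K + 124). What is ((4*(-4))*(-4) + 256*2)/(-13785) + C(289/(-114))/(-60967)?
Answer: 417525408301/3640743171540 ≈ 0.11468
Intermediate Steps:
C(K) = (-76 + K)*(124 + K)
((4*(-4))*(-4) + 256*2)/(-13785) + C(289/(-114))/(-60967) = ((4*(-4))*(-4) + 256*2)/(-13785) + (-9424 + (289/(-114))**2 + 48*(289/(-114)))/(-60967) = (-16*(-4) + 512)*(-1/13785) + (-9424 + (289*(-1/114))**2 + 48*(289*(-1/114)))*(-1/60967) = (64 + 512)*(-1/13785) + (-9424 + (-289/114)**2 + 48*(-289/114))*(-1/60967) = 576*(-1/13785) + (-9424 + 83521/12996 - 2312/19)*(-1/60967) = -192/4595 - 123972191/12996*(-1/60967) = -192/4595 + 123972191/792327132 = 417525408301/3640743171540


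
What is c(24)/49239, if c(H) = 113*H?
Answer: 904/16413 ≈ 0.055078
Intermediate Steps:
c(24)/49239 = (113*24)/49239 = 2712*(1/49239) = 904/16413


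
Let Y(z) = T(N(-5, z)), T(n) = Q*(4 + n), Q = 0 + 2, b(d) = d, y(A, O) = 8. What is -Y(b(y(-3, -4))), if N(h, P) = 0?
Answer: -8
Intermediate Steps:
Q = 2
T(n) = 8 + 2*n (T(n) = 2*(4 + n) = 8 + 2*n)
Y(z) = 8 (Y(z) = 8 + 2*0 = 8 + 0 = 8)
-Y(b(y(-3, -4))) = -1*8 = -8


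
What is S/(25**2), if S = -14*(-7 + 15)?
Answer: -112/625 ≈ -0.17920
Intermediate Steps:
S = -112 (S = -14*8 = -112)
S/(25**2) = -112/(25**2) = -112/625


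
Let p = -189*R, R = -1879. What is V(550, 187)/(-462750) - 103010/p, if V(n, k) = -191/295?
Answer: -4687318677493/16159792241250 ≈ -0.29006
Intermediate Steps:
V(n, k) = -191/295 (V(n, k) = -191*1/295 = -191/295)
p = 355131 (p = -189*(-1879) = 355131)
V(550, 187)/(-462750) - 103010/p = -191/295/(-462750) - 103010/355131 = -191/295*(-1/462750) - 103010*1/355131 = 191/136511250 - 103010/355131 = -4687318677493/16159792241250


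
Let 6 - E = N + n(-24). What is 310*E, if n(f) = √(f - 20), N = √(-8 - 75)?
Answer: 1860 - 620*I*√11 - 310*I*√83 ≈ 1860.0 - 4880.5*I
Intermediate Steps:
N = I*√83 (N = √(-83) = I*√83 ≈ 9.1104*I)
n(f) = √(-20 + f)
E = 6 - I*√83 - 2*I*√11 (E = 6 - (I*√83 + √(-20 - 24)) = 6 - (I*√83 + √(-44)) = 6 - (I*√83 + 2*I*√11) = 6 + (-I*√83 - 2*I*√11) = 6 - I*√83 - 2*I*√11 ≈ 6.0 - 15.744*I)
310*E = 310*(6 - I*√83 - 2*I*√11) = 1860 - 620*I*√11 - 310*I*√83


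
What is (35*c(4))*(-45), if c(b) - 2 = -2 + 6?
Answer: -9450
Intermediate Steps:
c(b) = 6 (c(b) = 2 + (-2 + 6) = 2 + 4 = 6)
(35*c(4))*(-45) = (35*6)*(-45) = 210*(-45) = -9450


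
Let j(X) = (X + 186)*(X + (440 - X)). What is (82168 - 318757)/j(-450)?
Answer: 78863/38720 ≈ 2.0368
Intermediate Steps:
j(X) = 81840 + 440*X (j(X) = (186 + X)*440 = 81840 + 440*X)
(82168 - 318757)/j(-450) = (82168 - 318757)/(81840 + 440*(-450)) = -236589/(81840 - 198000) = -236589/(-116160) = -236589*(-1/116160) = 78863/38720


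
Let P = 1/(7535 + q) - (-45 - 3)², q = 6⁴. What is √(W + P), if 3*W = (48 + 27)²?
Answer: I*√33456225838/8831 ≈ 20.712*I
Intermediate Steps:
q = 1296
W = 1875 (W = (48 + 27)²/3 = (⅓)*75² = (⅓)*5625 = 1875)
P = -20346623/8831 (P = 1/(7535 + 1296) - (-45 - 3)² = 1/8831 - 1*(-48)² = 1/8831 - 1*2304 = 1/8831 - 2304 = -20346623/8831 ≈ -2304.0)
√(W + P) = √(1875 - 20346623/8831) = √(-3788498/8831) = I*√33456225838/8831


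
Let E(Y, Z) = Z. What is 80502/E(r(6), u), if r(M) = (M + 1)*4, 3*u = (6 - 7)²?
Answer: 241506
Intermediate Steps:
u = ⅓ (u = (6 - 7)²/3 = (⅓)*(-1)² = (⅓)*1 = ⅓ ≈ 0.33333)
r(M) = 4 + 4*M (r(M) = (1 + M)*4 = 4 + 4*M)
80502/E(r(6), u) = 80502/(⅓) = 80502*3 = 241506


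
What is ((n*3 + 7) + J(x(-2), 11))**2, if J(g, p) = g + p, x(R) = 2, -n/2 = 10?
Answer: 1600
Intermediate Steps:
n = -20 (n = -2*10 = -20)
((n*3 + 7) + J(x(-2), 11))**2 = ((-20*3 + 7) + (2 + 11))**2 = ((-60 + 7) + 13)**2 = (-53 + 13)**2 = (-40)**2 = 1600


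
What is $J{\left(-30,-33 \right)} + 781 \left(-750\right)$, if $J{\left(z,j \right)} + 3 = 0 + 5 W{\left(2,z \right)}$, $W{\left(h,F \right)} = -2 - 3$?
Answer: $-585778$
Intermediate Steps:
$W{\left(h,F \right)} = -5$
$J{\left(z,j \right)} = -28$ ($J{\left(z,j \right)} = -3 + \left(0 + 5 \left(-5\right)\right) = -3 + \left(0 - 25\right) = -3 - 25 = -28$)
$J{\left(-30,-33 \right)} + 781 \left(-750\right) = -28 + 781 \left(-750\right) = -28 - 585750 = -585778$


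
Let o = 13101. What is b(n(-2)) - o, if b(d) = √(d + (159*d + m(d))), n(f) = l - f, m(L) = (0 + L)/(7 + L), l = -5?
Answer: -13101 + I*√1923/2 ≈ -13101.0 + 21.926*I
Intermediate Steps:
m(L) = L/(7 + L)
n(f) = -5 - f
b(d) = √(160*d + d/(7 + d)) (b(d) = √(d + (159*d + d/(7 + d))) = √(160*d + d/(7 + d)))
b(n(-2)) - o = √((-5 - 1*(-2))*(1121 + 160*(-5 - 1*(-2)))/(7 + (-5 - 1*(-2)))) - 1*13101 = √((-5 + 2)*(1121 + 160*(-5 + 2))/(7 + (-5 + 2))) - 13101 = √(-3*(1121 + 160*(-3))/(7 - 3)) - 13101 = √(-3*(1121 - 480)/4) - 13101 = √(-3*¼*641) - 13101 = √(-1923/4) - 13101 = I*√1923/2 - 13101 = -13101 + I*√1923/2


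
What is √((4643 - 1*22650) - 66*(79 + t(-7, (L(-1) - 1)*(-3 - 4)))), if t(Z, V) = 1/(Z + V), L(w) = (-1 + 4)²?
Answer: I*√10239999/21 ≈ 152.38*I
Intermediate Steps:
L(w) = 9 (L(w) = 3² = 9)
t(Z, V) = 1/(V + Z)
√((4643 - 1*22650) - 66*(79 + t(-7, (L(-1) - 1)*(-3 - 4)))) = √((4643 - 1*22650) - 66*(79 + 1/((9 - 1)*(-3 - 4) - 7))) = √((4643 - 22650) - 66*(79 + 1/(8*(-7) - 7))) = √(-18007 - 66*(79 + 1/(-56 - 7))) = √(-18007 - 66*(79 + 1/(-63))) = √(-18007 - 66*(79 - 1/63)) = √(-18007 - 66*4976/63) = √(-18007 - 109472/21) = √(-487619/21) = I*√10239999/21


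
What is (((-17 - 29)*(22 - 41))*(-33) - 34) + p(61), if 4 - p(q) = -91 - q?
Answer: -28720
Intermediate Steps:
p(q) = 95 + q (p(q) = 4 - (-91 - q) = 4 + (91 + q) = 95 + q)
(((-17 - 29)*(22 - 41))*(-33) - 34) + p(61) = (((-17 - 29)*(22 - 41))*(-33) - 34) + (95 + 61) = (-46*(-19)*(-33) - 34) + 156 = (874*(-33) - 34) + 156 = (-28842 - 34) + 156 = -28876 + 156 = -28720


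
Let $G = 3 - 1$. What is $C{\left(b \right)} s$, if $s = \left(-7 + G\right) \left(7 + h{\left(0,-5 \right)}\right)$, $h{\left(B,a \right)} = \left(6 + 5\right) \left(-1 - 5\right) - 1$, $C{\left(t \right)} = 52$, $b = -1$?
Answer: $15600$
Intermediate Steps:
$h{\left(B,a \right)} = -67$ ($h{\left(B,a \right)} = 11 \left(-6\right) - 1 = -66 - 1 = -67$)
$G = 2$
$s = 300$ ($s = \left(-7 + 2\right) \left(7 - 67\right) = \left(-5\right) \left(-60\right) = 300$)
$C{\left(b \right)} s = 52 \cdot 300 = 15600$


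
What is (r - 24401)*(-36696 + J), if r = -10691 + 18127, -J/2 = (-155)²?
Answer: 1437715890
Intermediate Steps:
J = -48050 (J = -2*(-155)² = -2*24025 = -48050)
r = 7436
(r - 24401)*(-36696 + J) = (7436 - 24401)*(-36696 - 48050) = -16965*(-84746) = 1437715890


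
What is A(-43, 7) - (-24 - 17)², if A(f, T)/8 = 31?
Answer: -1433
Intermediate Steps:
A(f, T) = 248 (A(f, T) = 8*31 = 248)
A(-43, 7) - (-24 - 17)² = 248 - (-24 - 17)² = 248 - 1*(-41)² = 248 - 1*1681 = 248 - 1681 = -1433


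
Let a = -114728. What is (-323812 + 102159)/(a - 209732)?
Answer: 221653/324460 ≈ 0.68314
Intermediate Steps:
(-323812 + 102159)/(a - 209732) = (-323812 + 102159)/(-114728 - 209732) = -221653/(-324460) = -221653*(-1/324460) = 221653/324460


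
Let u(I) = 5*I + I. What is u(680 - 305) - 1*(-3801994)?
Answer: 3804244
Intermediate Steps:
u(I) = 6*I
u(680 - 305) - 1*(-3801994) = 6*(680 - 305) - 1*(-3801994) = 6*375 + 3801994 = 2250 + 3801994 = 3804244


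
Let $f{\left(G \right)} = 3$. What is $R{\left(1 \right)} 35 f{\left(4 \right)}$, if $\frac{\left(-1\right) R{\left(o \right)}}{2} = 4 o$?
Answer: $-840$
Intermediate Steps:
$R{\left(o \right)} = - 8 o$ ($R{\left(o \right)} = - 2 \cdot 4 o = - 8 o$)
$R{\left(1 \right)} 35 f{\left(4 \right)} = \left(-8\right) 1 \cdot 35 \cdot 3 = \left(-8\right) 35 \cdot 3 = \left(-280\right) 3 = -840$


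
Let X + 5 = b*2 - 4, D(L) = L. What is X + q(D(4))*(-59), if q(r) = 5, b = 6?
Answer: -292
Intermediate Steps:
X = 3 (X = -5 + (6*2 - 4) = -5 + (12 - 4) = -5 + 8 = 3)
X + q(D(4))*(-59) = 3 + 5*(-59) = 3 - 295 = -292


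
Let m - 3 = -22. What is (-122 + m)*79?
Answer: -11139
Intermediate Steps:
m = -19 (m = 3 - 22 = -19)
(-122 + m)*79 = (-122 - 19)*79 = -141*79 = -11139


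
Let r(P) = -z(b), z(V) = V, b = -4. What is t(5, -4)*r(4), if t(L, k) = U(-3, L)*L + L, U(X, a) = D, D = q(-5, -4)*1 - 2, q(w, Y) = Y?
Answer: -100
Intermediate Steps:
D = -6 (D = -4*1 - 2 = -4 - 2 = -6)
U(X, a) = -6
r(P) = 4 (r(P) = -1*(-4) = 4)
t(L, k) = -5*L (t(L, k) = -6*L + L = -5*L)
t(5, -4)*r(4) = -5*5*4 = -25*4 = -100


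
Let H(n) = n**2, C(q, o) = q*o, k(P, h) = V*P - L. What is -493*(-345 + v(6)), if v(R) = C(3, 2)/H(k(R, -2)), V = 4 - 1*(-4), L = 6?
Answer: 50004497/294 ≈ 1.7008e+5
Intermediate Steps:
V = 8 (V = 4 + 4 = 8)
k(P, h) = -6 + 8*P (k(P, h) = 8*P - 1*6 = 8*P - 6 = -6 + 8*P)
C(q, o) = o*q
v(R) = 6/(-6 + 8*R)**2 (v(R) = (2*3)/((-6 + 8*R)**2) = 6/(-6 + 8*R)**2)
-493*(-345 + v(6)) = -493*(-345 + 3/(2*(-3 + 4*6)**2)) = -493*(-345 + 3/(2*(-3 + 24)**2)) = -493*(-345 + (3/2)/21**2) = -493*(-345 + (3/2)*(1/441)) = -493*(-345 + 1/294) = -493*(-101429/294) = 50004497/294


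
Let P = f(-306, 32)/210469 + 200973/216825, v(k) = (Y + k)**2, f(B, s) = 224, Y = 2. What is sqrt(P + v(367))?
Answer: sqrt(524899306826069481766)/62088355 ≈ 369.00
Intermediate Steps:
v(k) = (2 + k)**2
P = 2016531197/2173092425 (P = 224/210469 + 200973/216825 = 224*(1/210469) + 200973*(1/216825) = 32/30067 + 66991/72275 = 2016531197/2173092425 ≈ 0.92795)
sqrt(P + v(367)) = sqrt(2016531197/2173092425 + (2 + 367)**2) = sqrt(2016531197/2173092425 + 369**2) = sqrt(2016531197/2173092425 + 136161) = sqrt(295892454211622/2173092425) = sqrt(524899306826069481766)/62088355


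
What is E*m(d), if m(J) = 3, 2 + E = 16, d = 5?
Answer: 42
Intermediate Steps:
E = 14 (E = -2 + 16 = 14)
E*m(d) = 14*3 = 42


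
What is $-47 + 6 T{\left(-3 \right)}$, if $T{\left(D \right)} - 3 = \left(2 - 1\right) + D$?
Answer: $-41$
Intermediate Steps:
$T{\left(D \right)} = 4 + D$ ($T{\left(D \right)} = 3 + \left(\left(2 - 1\right) + D\right) = 3 + \left(1 + D\right) = 4 + D$)
$-47 + 6 T{\left(-3 \right)} = -47 + 6 \left(4 - 3\right) = -47 + 6 \cdot 1 = -47 + 6 = -41$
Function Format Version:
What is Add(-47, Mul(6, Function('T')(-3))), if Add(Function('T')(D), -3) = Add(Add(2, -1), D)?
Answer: -41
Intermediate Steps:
Function('T')(D) = Add(4, D) (Function('T')(D) = Add(3, Add(Add(2, -1), D)) = Add(3, Add(1, D)) = Add(4, D))
Add(-47, Mul(6, Function('T')(-3))) = Add(-47, Mul(6, Add(4, -3))) = Add(-47, Mul(6, 1)) = Add(-47, 6) = -41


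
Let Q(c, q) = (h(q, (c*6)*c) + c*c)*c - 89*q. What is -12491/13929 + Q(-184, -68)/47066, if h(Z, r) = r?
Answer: -303949465805/327791157 ≈ -927.27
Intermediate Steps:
Q(c, q) = -89*q + 7*c**3 (Q(c, q) = ((c*6)*c + c*c)*c - 89*q = ((6*c)*c + c**2)*c - 89*q = (6*c**2 + c**2)*c - 89*q = (7*c**2)*c - 89*q = 7*c**3 - 89*q = -89*q + 7*c**3)
-12491/13929 + Q(-184, -68)/47066 = -12491/13929 + (-89*(-68) + 7*(-184)**3)/47066 = -12491*1/13929 + (6052 + 7*(-6229504))*(1/47066) = -12491/13929 + (6052 - 43606528)*(1/47066) = -12491/13929 - 43600476*1/47066 = -12491/13929 - 21800238/23533 = -303949465805/327791157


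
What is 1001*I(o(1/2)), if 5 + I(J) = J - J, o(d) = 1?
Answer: -5005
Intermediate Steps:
I(J) = -5 (I(J) = -5 + (J - J) = -5 + 0 = -5)
1001*I(o(1/2)) = 1001*(-5) = -5005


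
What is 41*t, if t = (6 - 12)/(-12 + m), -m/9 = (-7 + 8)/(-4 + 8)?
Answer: 328/19 ≈ 17.263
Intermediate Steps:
m = -9/4 (m = -9*(-7 + 8)/(-4 + 8) = -9/4 ≈ -2.2500)
t = 8/19 (t = (6 - 12)/(-12 - 9/4) = -6/(-57/4) = -6*(-4/57) = 8/19 ≈ 0.42105)
41*t = 41*(8/19) = 328/19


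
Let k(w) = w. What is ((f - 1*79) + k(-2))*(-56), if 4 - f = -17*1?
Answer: 3360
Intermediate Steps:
f = 21 (f = 4 - (-17) = 4 - 1*(-17) = 4 + 17 = 21)
((f - 1*79) + k(-2))*(-56) = ((21 - 1*79) - 2)*(-56) = ((21 - 79) - 2)*(-56) = (-58 - 2)*(-56) = -60*(-56) = 3360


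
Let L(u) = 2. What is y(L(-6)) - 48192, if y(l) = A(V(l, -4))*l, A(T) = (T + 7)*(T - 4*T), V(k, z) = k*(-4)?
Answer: -48240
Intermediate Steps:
V(k, z) = -4*k
A(T) = -3*T*(7 + T) (A(T) = (7 + T)*(-3*T) = -3*T*(7 + T))
y(l) = 12*l²*(7 - 4*l) (y(l) = (-3*(-4*l)*(7 - 4*l))*l = (12*l*(7 - 4*l))*l = 12*l²*(7 - 4*l))
y(L(-6)) - 48192 = 2²*(84 - 48*2) - 48192 = 4*(84 - 96) - 48192 = 4*(-12) - 48192 = -48 - 48192 = -48240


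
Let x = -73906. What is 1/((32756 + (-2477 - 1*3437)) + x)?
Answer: -1/47064 ≈ -2.1248e-5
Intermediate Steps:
1/((32756 + (-2477 - 1*3437)) + x) = 1/((32756 + (-2477 - 1*3437)) - 73906) = 1/((32756 + (-2477 - 3437)) - 73906) = 1/((32756 - 5914) - 73906) = 1/(26842 - 73906) = 1/(-47064) = -1/47064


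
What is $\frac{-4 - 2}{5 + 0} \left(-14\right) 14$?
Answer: $\frac{1176}{5} \approx 235.2$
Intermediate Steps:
$\frac{-4 - 2}{5 + 0} \left(-14\right) 14 = - \frac{6}{5} \left(-14\right) 14 = \left(-6\right) \frac{1}{5} \left(-14\right) 14 = \left(- \frac{6}{5}\right) \left(-14\right) 14 = \frac{84}{5} \cdot 14 = \frac{1176}{5}$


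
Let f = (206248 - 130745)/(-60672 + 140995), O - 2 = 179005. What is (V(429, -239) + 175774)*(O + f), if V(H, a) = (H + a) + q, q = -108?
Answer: 2528537540977984/80323 ≈ 3.1480e+10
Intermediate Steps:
O = 179007 (O = 2 + 179005 = 179007)
V(H, a) = -108 + H + a (V(H, a) = (H + a) - 108 = -108 + H + a)
f = 75503/80323 ≈ 0.93999
(V(429, -239) + 175774)*(O + f) = ((-108 + 429 - 239) + 175774)*(179007 + 75503/80323) = (82 + 175774)*(14378454764/80323) = 175856*(14378454764/80323) = 2528537540977984/80323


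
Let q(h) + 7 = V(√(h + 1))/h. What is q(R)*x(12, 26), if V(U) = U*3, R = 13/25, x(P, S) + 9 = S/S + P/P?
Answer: 49 - 105*√38/13 ≈ -0.78950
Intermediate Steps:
x(P, S) = -7 (x(P, S) = -9 + (S/S + P/P) = -9 + (1 + 1) = -9 + 2 = -7)
R = 13/25 (R = 13*(1/25) = 13/25 ≈ 0.52000)
V(U) = 3*U
q(h) = -7 + 3*√(1 + h)/h (q(h) = -7 + (3*√(h + 1))/h = -7 + (3*√(1 + h))/h = -7 + 3*√(1 + h)/h)
q(R)*x(12, 26) = (-7 + 3*√(1 + 13/25)/(13/25))*(-7) = (-7 + 3*(25/13)*√(38/25))*(-7) = (-7 + 3*(25/13)*(√38/5))*(-7) = (-7 + 15*√38/13)*(-7) = 49 - 105*√38/13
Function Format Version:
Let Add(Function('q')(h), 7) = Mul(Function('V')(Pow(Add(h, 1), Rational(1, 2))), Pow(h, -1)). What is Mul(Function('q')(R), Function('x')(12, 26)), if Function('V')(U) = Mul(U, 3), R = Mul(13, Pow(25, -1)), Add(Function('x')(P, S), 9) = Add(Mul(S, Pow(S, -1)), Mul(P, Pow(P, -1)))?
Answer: Add(49, Mul(Rational(-105, 13), Pow(38, Rational(1, 2)))) ≈ -0.78950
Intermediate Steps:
Function('x')(P, S) = -7 (Function('x')(P, S) = Add(-9, Add(Mul(S, Pow(S, -1)), Mul(P, Pow(P, -1)))) = Add(-9, Add(1, 1)) = Add(-9, 2) = -7)
R = Rational(13, 25) (R = Mul(13, Rational(1, 25)) = Rational(13, 25) ≈ 0.52000)
Function('V')(U) = Mul(3, U)
Function('q')(h) = Add(-7, Mul(3, Pow(h, -1), Pow(Add(1, h), Rational(1, 2)))) (Function('q')(h) = Add(-7, Mul(Mul(3, Pow(Add(h, 1), Rational(1, 2))), Pow(h, -1))) = Add(-7, Mul(Mul(3, Pow(Add(1, h), Rational(1, 2))), Pow(h, -1))) = Add(-7, Mul(3, Pow(h, -1), Pow(Add(1, h), Rational(1, 2)))))
Mul(Function('q')(R), Function('x')(12, 26)) = Mul(Add(-7, Mul(3, Pow(Rational(13, 25), -1), Pow(Add(1, Rational(13, 25)), Rational(1, 2)))), -7) = Mul(Add(-7, Mul(3, Rational(25, 13), Pow(Rational(38, 25), Rational(1, 2)))), -7) = Mul(Add(-7, Mul(3, Rational(25, 13), Mul(Rational(1, 5), Pow(38, Rational(1, 2))))), -7) = Mul(Add(-7, Mul(Rational(15, 13), Pow(38, Rational(1, 2)))), -7) = Add(49, Mul(Rational(-105, 13), Pow(38, Rational(1, 2))))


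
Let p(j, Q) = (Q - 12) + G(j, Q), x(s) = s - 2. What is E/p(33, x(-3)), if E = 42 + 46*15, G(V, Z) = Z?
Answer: -366/11 ≈ -33.273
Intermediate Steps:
E = 732 (E = 42 + 690 = 732)
x(s) = -2 + s
p(j, Q) = -12 + 2*Q (p(j, Q) = (Q - 12) + Q = (-12 + Q) + Q = -12 + 2*Q)
E/p(33, x(-3)) = 732/(-12 + 2*(-2 - 3)) = 732/(-12 + 2*(-5)) = 732/(-12 - 10) = 732/(-22) = 732*(-1/22) = -366/11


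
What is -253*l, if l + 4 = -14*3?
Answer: 11638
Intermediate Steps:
l = -46 (l = -4 - 14*3 = -4 - 42 = -46)
-253*l = -253*(-46) = 11638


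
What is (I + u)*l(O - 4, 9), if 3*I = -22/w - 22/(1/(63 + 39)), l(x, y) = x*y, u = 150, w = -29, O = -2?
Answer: 936072/29 ≈ 32278.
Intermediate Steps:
I = -65054/87 (I = (-22/(-29) - 22/(1/(63 + 39)))/3 = (-22*(-1/29) - 22/(1/102))/3 = (22/29 - 22/1/102)/3 = (22/29 - 22*102)/3 = (22/29 - 2244)/3 = (1/3)*(-65054/29) = -65054/87 ≈ -747.75)
(I + u)*l(O - 4, 9) = (-65054/87 + 150)*((-2 - 4)*9) = -(-104008)*9/29 = -52004/87*(-54) = 936072/29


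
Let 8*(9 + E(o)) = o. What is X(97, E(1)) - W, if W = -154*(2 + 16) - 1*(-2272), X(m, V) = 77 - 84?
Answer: 493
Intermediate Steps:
E(o) = -9 + o/8
X(m, V) = -7
W = -500 (W = -154*18 + 2272 = -7*396 + 2272 = -2772 + 2272 = -500)
X(97, E(1)) - W = -7 - 1*(-500) = -7 + 500 = 493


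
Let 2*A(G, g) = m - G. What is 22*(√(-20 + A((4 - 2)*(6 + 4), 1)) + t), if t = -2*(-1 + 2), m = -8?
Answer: -44 + 22*I*√34 ≈ -44.0 + 128.28*I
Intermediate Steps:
A(G, g) = -4 - G/2 (A(G, g) = (-8 - G)/2 = -4 - G/2)
t = -2 (t = -2*1 = -2)
22*(√(-20 + A((4 - 2)*(6 + 4), 1)) + t) = 22*(√(-20 + (-4 - (4 - 2)*(6 + 4)/2)) - 2) = 22*(√(-20 + (-4 - 10)) - 2) = 22*(√(-20 - 14) - 2) = 22*(√(-34) - 2) = 22*(I*√34 - 2) = 22*(-2 + I*√34) = -44 + 22*I*√34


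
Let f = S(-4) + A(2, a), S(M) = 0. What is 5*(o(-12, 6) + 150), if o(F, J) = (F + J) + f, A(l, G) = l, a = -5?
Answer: 730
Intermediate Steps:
f = 2 (f = 0 + 2 = 2)
o(F, J) = 2 + F + J (o(F, J) = (F + J) + 2 = 2 + F + J)
5*(o(-12, 6) + 150) = 5*((2 - 12 + 6) + 150) = 5*(-4 + 150) = 5*146 = 730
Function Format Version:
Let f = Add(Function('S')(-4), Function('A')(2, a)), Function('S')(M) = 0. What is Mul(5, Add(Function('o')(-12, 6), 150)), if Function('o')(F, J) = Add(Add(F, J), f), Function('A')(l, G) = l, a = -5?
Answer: 730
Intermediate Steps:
f = 2 (f = Add(0, 2) = 2)
Function('o')(F, J) = Add(2, F, J) (Function('o')(F, J) = Add(Add(F, J), 2) = Add(2, F, J))
Mul(5, Add(Function('o')(-12, 6), 150)) = Mul(5, Add(Add(2, -12, 6), 150)) = Mul(5, Add(-4, 150)) = Mul(5, 146) = 730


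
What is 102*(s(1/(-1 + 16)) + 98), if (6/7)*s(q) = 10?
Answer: 11186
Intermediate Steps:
s(q) = 35/3 (s(q) = (7/6)*10 = 35/3)
102*(s(1/(-1 + 16)) + 98) = 102*(35/3 + 98) = 102*(329/3) = 11186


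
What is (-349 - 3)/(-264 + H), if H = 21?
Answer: 352/243 ≈ 1.4486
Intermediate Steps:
(-349 - 3)/(-264 + H) = (-349 - 3)/(-264 + 21) = -352/(-243) = -352*(-1/243) = 352/243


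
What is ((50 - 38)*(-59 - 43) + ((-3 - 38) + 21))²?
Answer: 1547536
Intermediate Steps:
((50 - 38)*(-59 - 43) + ((-3 - 38) + 21))² = (12*(-102) + (-41 + 21))² = (-1224 - 20)² = (-1244)² = 1547536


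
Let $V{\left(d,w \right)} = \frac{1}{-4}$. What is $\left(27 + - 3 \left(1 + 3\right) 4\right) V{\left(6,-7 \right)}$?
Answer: $\frac{21}{4} \approx 5.25$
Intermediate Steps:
$V{\left(d,w \right)} = - \frac{1}{4}$
$\left(27 + - 3 \left(1 + 3\right) 4\right) V{\left(6,-7 \right)} = \left(27 + - 3 \left(1 + 3\right) 4\right) \left(- \frac{1}{4}\right) = \left(27 + \left(-3\right) 4 \cdot 4\right) \left(- \frac{1}{4}\right) = \left(27 - 48\right) \left(- \frac{1}{4}\right) = \left(-21\right) \left(- \frac{1}{4}\right) = \frac{21}{4}$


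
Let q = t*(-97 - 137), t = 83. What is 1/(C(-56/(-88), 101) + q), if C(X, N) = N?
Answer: -1/19321 ≈ -5.1757e-5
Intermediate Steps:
q = -19422 (q = 83*(-97 - 137) = 83*(-234) = -19422)
1/(C(-56/(-88), 101) + q) = 1/(101 - 19422) = 1/(-19321) = -1/19321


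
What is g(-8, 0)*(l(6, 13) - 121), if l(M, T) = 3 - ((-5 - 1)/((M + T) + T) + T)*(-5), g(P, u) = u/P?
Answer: 0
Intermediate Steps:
l(M, T) = 3 - 30/(M + 2*T) + 5*T (l(M, T) = 3 - (-6/(M + 2*T) + T)*(-5) = 3 - (T - 6/(M + 2*T))*(-5) = 3 - (-5*T + 30/(M + 2*T)) = 3 + (-30/(M + 2*T) + 5*T) = 3 - 30/(M + 2*T) + 5*T)
g(-8, 0)*(l(6, 13) - 121) = (0/(-8))*((-30 + 3*6 + 6*13 + 10*13**2 + 5*6*13)/(6 + 2*13) - 121) = (0*(-1/8))*((-30 + 18 + 78 + 10*169 + 390)/(6 + 26) - 121) = 0*((-30 + 18 + 78 + 1690 + 390)/32 - 121) = 0*((1/32)*2146 - 121) = 0*(1073/16 - 121) = 0*(-863/16) = 0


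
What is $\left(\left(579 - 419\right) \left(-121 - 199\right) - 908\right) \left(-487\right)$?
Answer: $25376596$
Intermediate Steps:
$\left(\left(579 - 419\right) \left(-121 - 199\right) - 908\right) \left(-487\right) = \left(160 \left(-320\right) - 908\right) \left(-487\right) = \left(-51200 - 908\right) \left(-487\right) = \left(-52108\right) \left(-487\right) = 25376596$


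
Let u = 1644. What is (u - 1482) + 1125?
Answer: 1287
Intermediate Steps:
(u - 1482) + 1125 = (1644 - 1482) + 1125 = 162 + 1125 = 1287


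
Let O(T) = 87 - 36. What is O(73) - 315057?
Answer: -315006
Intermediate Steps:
O(T) = 51
O(73) - 315057 = 51 - 315057 = -315006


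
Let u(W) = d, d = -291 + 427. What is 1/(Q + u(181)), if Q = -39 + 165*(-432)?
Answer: -1/71183 ≈ -1.4048e-5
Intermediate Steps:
d = 136
u(W) = 136
Q = -71319 (Q = -39 - 71280 = -71319)
1/(Q + u(181)) = 1/(-71319 + 136) = 1/(-71183) = -1/71183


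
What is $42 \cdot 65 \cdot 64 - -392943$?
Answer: $567663$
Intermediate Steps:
$42 \cdot 65 \cdot 64 - -392943 = 2730 \cdot 64 + 392943 = 174720 + 392943 = 567663$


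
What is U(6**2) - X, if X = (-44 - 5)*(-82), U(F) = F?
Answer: -3982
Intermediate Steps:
X = 4018 (X = -49*(-82) = 4018)
U(6**2) - X = 6**2 - 1*4018 = 36 - 4018 = -3982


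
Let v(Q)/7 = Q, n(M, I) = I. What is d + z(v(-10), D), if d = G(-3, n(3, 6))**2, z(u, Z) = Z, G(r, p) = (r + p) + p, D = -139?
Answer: -58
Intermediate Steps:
v(Q) = 7*Q
G(r, p) = r + 2*p (G(r, p) = (p + r) + p = r + 2*p)
d = 81 (d = (-3 + 2*6)**2 = (-3 + 12)**2 = 9**2 = 81)
d + z(v(-10), D) = 81 - 139 = -58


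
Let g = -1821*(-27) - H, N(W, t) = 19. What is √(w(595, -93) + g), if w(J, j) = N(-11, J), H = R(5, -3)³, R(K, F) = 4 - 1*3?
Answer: 3*√5465 ≈ 221.78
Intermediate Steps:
R(K, F) = 1 (R(K, F) = 4 - 3 = 1)
H = 1 (H = 1³ = 1)
w(J, j) = 19
g = 49166 (g = -1821*(-27) - 1*1 = 49167 - 1 = 49166)
√(w(595, -93) + g) = √(19 + 49166) = √49185 = 3*√5465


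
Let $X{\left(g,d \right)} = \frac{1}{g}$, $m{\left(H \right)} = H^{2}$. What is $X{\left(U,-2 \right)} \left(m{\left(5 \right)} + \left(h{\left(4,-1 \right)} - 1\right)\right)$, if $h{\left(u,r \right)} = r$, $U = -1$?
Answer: $-23$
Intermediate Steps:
$X{\left(U,-2 \right)} \left(m{\left(5 \right)} + \left(h{\left(4,-1 \right)} - 1\right)\right) = \frac{5^{2} - 2}{-1} = - (25 - 2) = \left(-1\right) 23 = -23$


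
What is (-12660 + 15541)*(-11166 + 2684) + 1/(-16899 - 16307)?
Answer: -811443134253/33206 ≈ -2.4437e+7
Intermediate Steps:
(-12660 + 15541)*(-11166 + 2684) + 1/(-16899 - 16307) = 2881*(-8482) + 1/(-33206) = -24436642 - 1/33206 = -811443134253/33206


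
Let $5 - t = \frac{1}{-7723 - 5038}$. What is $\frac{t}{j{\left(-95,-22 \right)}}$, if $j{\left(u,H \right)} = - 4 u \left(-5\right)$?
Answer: $- \frac{31903}{12122950} \approx -0.0026316$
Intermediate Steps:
$j{\left(u,H \right)} = 20 u$
$t = \frac{63806}{12761}$ ($t = 5 - \frac{1}{-7723 - 5038} = 5 - \frac{1}{-12761} = 5 - - \frac{1}{12761} = 5 + \frac{1}{12761} = \frac{63806}{12761} \approx 5.0001$)
$\frac{t}{j{\left(-95,-22 \right)}} = \frac{63806}{12761 \cdot 20 \left(-95\right)} = \frac{63806}{12761 \left(-1900\right)} = \frac{63806}{12761} \left(- \frac{1}{1900}\right) = - \frac{31903}{12122950}$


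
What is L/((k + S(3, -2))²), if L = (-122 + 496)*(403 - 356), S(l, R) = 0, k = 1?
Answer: 17578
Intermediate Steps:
L = 17578 (L = 374*47 = 17578)
L/((k + S(3, -2))²) = 17578/((1 + 0)²) = 17578/(1²) = 17578/1 = 17578*1 = 17578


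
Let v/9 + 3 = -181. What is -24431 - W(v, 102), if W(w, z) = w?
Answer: -22775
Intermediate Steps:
v = -1656 (v = -27 + 9*(-181) = -27 - 1629 = -1656)
-24431 - W(v, 102) = -24431 - 1*(-1656) = -24431 + 1656 = -22775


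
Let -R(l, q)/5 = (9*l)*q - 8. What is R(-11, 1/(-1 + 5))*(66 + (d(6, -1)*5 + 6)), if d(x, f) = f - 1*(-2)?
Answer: 50435/4 ≈ 12609.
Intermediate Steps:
d(x, f) = 2 + f (d(x, f) = f + 2 = 2 + f)
R(l, q) = 40 - 45*l*q (R(l, q) = -5*((9*l)*q - 8) = -5*(9*l*q - 8) = -5*(-8 + 9*l*q) = 40 - 45*l*q)
R(-11, 1/(-1 + 5))*(66 + (d(6, -1)*5 + 6)) = (40 - 45*(-11)/(-1 + 5))*(66 + ((2 - 1)*5 + 6)) = (40 - 45*(-11)/4)*(66 + (1*5 + 6)) = (40 - 45*(-11)*¼)*(66 + (5 + 6)) = (40 + 495/4)*(66 + 11) = (655/4)*77 = 50435/4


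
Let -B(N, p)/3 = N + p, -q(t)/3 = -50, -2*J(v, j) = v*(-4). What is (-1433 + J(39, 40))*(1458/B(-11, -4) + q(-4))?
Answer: -247152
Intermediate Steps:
J(v, j) = 2*v (J(v, j) = -v*(-4)/2 = -(-2)*v = 2*v)
q(t) = 150 (q(t) = -3*(-50) = 150)
B(N, p) = -3*N - 3*p (B(N, p) = -3*(N + p) = -3*N - 3*p)
(-1433 + J(39, 40))*(1458/B(-11, -4) + q(-4)) = (-1433 + 2*39)*(1458/(-3*(-11) - 3*(-4)) + 150) = (-1433 + 78)*(1458/(33 + 12) + 150) = -1355*(1458/45 + 150) = -1355*(1458*(1/45) + 150) = -1355*(162/5 + 150) = -1355*912/5 = -247152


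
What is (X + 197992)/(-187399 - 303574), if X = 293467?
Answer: -491459/490973 ≈ -1.0010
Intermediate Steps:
(X + 197992)/(-187399 - 303574) = (293467 + 197992)/(-187399 - 303574) = 491459/(-490973) = 491459*(-1/490973) = -491459/490973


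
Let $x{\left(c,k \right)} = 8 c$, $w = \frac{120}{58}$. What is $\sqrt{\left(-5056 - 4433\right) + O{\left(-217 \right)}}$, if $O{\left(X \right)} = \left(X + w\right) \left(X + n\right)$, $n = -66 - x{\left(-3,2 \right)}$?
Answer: $\frac{\sqrt{38835814}}{29} \approx 214.89$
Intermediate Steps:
$w = \frac{60}{29}$ ($w = 120 \cdot \frac{1}{58} = \frac{60}{29} \approx 2.069$)
$n = -42$ ($n = -66 - 8 \left(-3\right) = -66 - -24 = -66 + 24 = -42$)
$O{\left(X \right)} = \left(-42 + X\right) \left(\frac{60}{29} + X\right)$ ($O{\left(X \right)} = \left(X + \frac{60}{29}\right) \left(X - 42\right) = \left(\frac{60}{29} + X\right) \left(-42 + X\right) = \left(-42 + X\right) \left(\frac{60}{29} + X\right)$)
$\sqrt{\left(-5056 - 4433\right) + O{\left(-217 \right)}} = \sqrt{\left(-5056 - 4433\right) - \left(- \frac{248766}{29} - 47089\right)} = \sqrt{-9489 + \left(- \frac{2520}{29} + 47089 + \frac{251286}{29}\right)} = \sqrt{-9489 + \frac{1614347}{29}} = \sqrt{\frac{1339166}{29}} = \frac{\sqrt{38835814}}{29}$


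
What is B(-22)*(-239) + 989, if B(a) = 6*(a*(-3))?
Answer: -93655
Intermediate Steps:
B(a) = -18*a (B(a) = 6*(-3*a) = -18*a)
B(-22)*(-239) + 989 = -18*(-22)*(-239) + 989 = 396*(-239) + 989 = -94644 + 989 = -93655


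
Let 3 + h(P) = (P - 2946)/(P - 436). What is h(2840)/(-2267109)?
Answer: 3659/2725065018 ≈ 1.3427e-6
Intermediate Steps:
h(P) = -3 + (-2946 + P)/(-436 + P) (h(P) = -3 + (P - 2946)/(P - 436) = -3 + (-2946 + P)/(-436 + P))
h(2840)/(-2267109) = (2*(-819 - 1*2840)/(-436 + 2840))/(-2267109) = (2*(-819 - 2840)/2404)*(-1/2267109) = (2*(1/2404)*(-3659))*(-1/2267109) = -3659/1202*(-1/2267109) = 3659/2725065018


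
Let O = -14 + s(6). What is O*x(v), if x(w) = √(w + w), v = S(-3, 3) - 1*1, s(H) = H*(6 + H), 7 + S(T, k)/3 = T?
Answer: 58*I*√62 ≈ 456.69*I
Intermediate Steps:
S(T, k) = -21 + 3*T
v = -31 (v = (-21 + 3*(-3)) - 1*1 = (-21 - 9) - 1 = -30 - 1 = -31)
x(w) = √2*√w (x(w) = √(2*w) = √2*√w)
O = 58 (O = -14 + 6*(6 + 6) = -14 + 6*12 = -14 + 72 = 58)
O*x(v) = 58*(√2*√(-31)) = 58*(√2*(I*√31)) = 58*(I*√62) = 58*I*√62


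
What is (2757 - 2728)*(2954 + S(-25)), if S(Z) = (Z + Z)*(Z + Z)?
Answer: 158166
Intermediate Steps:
S(Z) = 4*Z² (S(Z) = (2*Z)*(2*Z) = 4*Z²)
(2757 - 2728)*(2954 + S(-25)) = (2757 - 2728)*(2954 + 4*(-25)²) = 29*(2954 + 4*625) = 29*(2954 + 2500) = 29*5454 = 158166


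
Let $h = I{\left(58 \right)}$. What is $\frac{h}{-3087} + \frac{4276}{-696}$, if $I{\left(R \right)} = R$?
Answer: $- \frac{1103365}{179046} \approx -6.1625$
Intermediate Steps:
$h = 58$
$\frac{h}{-3087} + \frac{4276}{-696} = \frac{58}{-3087} + \frac{4276}{-696} = 58 \left(- \frac{1}{3087}\right) + 4276 \left(- \frac{1}{696}\right) = - \frac{58}{3087} - \frac{1069}{174} = - \frac{1103365}{179046}$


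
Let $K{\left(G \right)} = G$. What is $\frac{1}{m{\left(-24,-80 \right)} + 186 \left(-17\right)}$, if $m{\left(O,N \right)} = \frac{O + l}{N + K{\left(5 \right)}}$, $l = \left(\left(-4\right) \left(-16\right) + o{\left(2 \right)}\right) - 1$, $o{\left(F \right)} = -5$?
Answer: $- \frac{75}{237184} \approx -0.00031621$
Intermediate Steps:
$l = 58$ ($l = \left(\left(-4\right) \left(-16\right) - 5\right) - 1 = \left(64 - 5\right) - 1 = 59 - 1 = 58$)
$m{\left(O,N \right)} = \frac{58 + O}{5 + N}$ ($m{\left(O,N \right)} = \frac{O + 58}{N + 5} = \frac{58 + O}{5 + N}$)
$\frac{1}{m{\left(-24,-80 \right)} + 186 \left(-17\right)} = \frac{1}{\frac{58 - 24}{5 - 80} + 186 \left(-17\right)} = \frac{1}{\frac{1}{-75} \cdot 34 - 3162} = \frac{1}{\left(- \frac{1}{75}\right) 34 - 3162} = \frac{1}{- \frac{34}{75} - 3162} = \frac{1}{- \frac{237184}{75}} = - \frac{75}{237184}$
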